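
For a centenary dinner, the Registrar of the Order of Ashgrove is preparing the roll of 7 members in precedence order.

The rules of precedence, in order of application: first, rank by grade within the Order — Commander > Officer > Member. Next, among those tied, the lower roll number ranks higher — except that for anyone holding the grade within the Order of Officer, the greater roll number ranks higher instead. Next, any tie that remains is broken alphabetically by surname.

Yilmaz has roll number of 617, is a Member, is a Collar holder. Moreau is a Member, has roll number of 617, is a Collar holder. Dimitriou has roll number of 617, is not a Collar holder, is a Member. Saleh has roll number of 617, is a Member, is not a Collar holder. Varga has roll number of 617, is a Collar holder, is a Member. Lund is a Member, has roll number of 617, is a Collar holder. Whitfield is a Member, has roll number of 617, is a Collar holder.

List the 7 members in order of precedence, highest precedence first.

Dimitriou, Lund, Moreau, Saleh, Varga, Whitfield, Yilmaz

By grade within the Order: Dimitriou, Lund, Moreau, Saleh, Varga, Whitfield and Yilmaz (Member).
Dimitriou, Lund, Moreau, Saleh, Varga, Whitfield and Yilmaz all have roll number 617, so the next rule applies.
Among Dimitriou, Lund, Moreau, Saleh, Varga, Whitfield and Yilmaz, alphabetically by surname: Dimitriou before Lund before Moreau before Saleh before Varga before Whitfield before Yilmaz.
Full order: Dimitriou, Lund, Moreau, Saleh, Varga, Whitfield, Yilmaz.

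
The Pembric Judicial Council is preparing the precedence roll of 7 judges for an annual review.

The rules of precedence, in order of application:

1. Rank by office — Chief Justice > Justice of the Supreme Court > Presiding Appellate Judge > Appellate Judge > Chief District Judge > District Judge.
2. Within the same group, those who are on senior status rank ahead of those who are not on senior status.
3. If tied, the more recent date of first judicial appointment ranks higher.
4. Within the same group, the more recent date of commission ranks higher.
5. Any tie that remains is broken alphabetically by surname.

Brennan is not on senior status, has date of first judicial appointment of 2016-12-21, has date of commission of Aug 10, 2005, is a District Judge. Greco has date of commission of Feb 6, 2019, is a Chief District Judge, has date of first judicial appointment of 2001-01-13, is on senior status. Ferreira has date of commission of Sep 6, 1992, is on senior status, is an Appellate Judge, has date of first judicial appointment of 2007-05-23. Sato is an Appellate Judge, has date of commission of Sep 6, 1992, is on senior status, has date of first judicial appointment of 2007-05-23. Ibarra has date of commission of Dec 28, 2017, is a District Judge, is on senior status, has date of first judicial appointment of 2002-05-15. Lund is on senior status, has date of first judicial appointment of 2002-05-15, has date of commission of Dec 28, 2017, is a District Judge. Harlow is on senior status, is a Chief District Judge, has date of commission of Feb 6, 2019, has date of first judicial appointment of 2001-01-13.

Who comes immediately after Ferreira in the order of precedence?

Sato

By office: Ferreira and Sato (Appellate Judge); then Greco and Harlow (Chief District Judge); then Ibarra, Lund and Brennan (District Judge).
Ferreira and Sato are each on senior status, so the next rule applies.
Ferreira and Sato both have date of first judicial appointment 2007-05-23, so the next rule applies.
Ferreira and Sato both have date of commission Sep 6, 1992, so the next rule applies.
Among Ferreira and Sato, alphabetically by surname: Ferreira before Sato.
Greco and Harlow are each on senior status, so the next rule applies.
Greco and Harlow both have date of first judicial appointment 2001-01-13, so the next rule applies.
Greco and Harlow both have date of commission Feb 6, 2019, so the next rule applies.
Among Greco and Harlow, alphabetically by surname: Greco before Harlow.
Among Ibarra, Lund and Brennan, on senior status before not on senior status: Ibarra and Lund (on senior status) before Brennan (not on senior status).
Ibarra and Lund both have date of first judicial appointment 2002-05-15, so the next rule applies.
Ibarra and Lund both have date of commission Dec 28, 2017, so the next rule applies.
Among Ibarra and Lund, alphabetically by surname: Ibarra before Lund.
Order: Ferreira, Sato, Greco, Harlow, Ibarra, Lund, Brennan.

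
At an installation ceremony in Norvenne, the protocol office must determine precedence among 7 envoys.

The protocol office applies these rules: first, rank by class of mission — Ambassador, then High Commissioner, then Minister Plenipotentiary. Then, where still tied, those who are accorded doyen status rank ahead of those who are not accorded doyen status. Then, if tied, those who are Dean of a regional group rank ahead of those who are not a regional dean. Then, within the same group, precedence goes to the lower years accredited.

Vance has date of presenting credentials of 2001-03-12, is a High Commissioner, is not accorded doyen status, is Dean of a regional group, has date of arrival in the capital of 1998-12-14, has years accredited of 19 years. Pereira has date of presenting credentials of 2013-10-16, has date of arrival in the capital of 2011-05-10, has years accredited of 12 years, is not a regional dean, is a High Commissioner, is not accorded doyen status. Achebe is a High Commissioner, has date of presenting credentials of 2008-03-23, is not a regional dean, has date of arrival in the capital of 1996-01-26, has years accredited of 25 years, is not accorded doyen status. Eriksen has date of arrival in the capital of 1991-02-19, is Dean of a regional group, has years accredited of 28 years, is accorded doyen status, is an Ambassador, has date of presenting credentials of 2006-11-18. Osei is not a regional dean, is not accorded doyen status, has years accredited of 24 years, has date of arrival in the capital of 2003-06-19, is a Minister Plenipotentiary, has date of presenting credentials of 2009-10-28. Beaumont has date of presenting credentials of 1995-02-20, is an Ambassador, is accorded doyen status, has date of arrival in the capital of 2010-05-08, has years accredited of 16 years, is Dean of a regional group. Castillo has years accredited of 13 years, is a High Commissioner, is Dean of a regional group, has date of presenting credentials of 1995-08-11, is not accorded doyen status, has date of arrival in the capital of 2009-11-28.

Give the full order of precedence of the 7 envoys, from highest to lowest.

By class of mission: Beaumont and Eriksen (Ambassador); then Castillo, Vance, Pereira and Achebe (High Commissioner); then Osei (Minister Plenipotentiary).
Beaumont and Eriksen are each accorded doyen status, so the next rule applies.
Beaumont and Eriksen are each Dean of a regional group, so the next rule applies.
Among Beaumont and Eriksen, by years accredited (lower first): Beaumont (16 years) before Eriksen (28 years).
Castillo, Vance, Pereira and Achebe are each not accorded doyen status, so the next rule applies.
Among Castillo, Vance, Pereira and Achebe, Dean of a regional group before not a regional dean: Castillo and Vance (Dean of a regional group) before Pereira and Achebe (not a regional dean).
Among Castillo and Vance, by years accredited (lower first): Castillo (13 years) before Vance (19 years).
Among Pereira and Achebe, by years accredited (lower first): Pereira (12 years) before Achebe (25 years).
Full order: Beaumont, Eriksen, Castillo, Vance, Pereira, Achebe, Osei.

Beaumont, Eriksen, Castillo, Vance, Pereira, Achebe, Osei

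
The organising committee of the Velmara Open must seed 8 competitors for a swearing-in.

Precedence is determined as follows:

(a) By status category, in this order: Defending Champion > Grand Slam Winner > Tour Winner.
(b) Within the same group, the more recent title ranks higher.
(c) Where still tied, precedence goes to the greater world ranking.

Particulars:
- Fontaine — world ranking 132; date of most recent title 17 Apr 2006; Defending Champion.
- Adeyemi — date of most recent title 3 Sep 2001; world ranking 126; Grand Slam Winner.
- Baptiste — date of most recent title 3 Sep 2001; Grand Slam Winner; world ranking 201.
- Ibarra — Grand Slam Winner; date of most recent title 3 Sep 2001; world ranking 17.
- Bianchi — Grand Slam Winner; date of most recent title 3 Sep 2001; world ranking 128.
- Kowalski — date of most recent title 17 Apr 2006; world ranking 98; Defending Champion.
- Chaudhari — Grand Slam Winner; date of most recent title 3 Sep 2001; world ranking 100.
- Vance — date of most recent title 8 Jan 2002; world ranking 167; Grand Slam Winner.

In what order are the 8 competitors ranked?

Fontaine, Kowalski, Vance, Baptiste, Bianchi, Adeyemi, Chaudhari, Ibarra

By status category: Fontaine and Kowalski (Defending Champion); then Vance, Baptiste, Bianchi, Adeyemi, Chaudhari and Ibarra (Grand Slam Winner).
Fontaine and Kowalski both have date of most recent title 17 Apr 2006, so the next rule applies.
Among Fontaine and Kowalski, by world ranking (higher first): Fontaine (132) before Kowalski (98).
Among Vance, Baptiste, Bianchi, Adeyemi, Chaudhari and Ibarra, by date of most recent title (later first): Vance (8 Jan 2002) before Baptiste, Bianchi, Adeyemi, Chaudhari and Ibarra (3 Sep 2001).
Among Baptiste, Bianchi, Adeyemi, Chaudhari and Ibarra, by world ranking (higher first): Baptiste (201) before Bianchi (128) before Adeyemi (126) before Chaudhari (100) before Ibarra (17).
Full order: Fontaine, Kowalski, Vance, Baptiste, Bianchi, Adeyemi, Chaudhari, Ibarra.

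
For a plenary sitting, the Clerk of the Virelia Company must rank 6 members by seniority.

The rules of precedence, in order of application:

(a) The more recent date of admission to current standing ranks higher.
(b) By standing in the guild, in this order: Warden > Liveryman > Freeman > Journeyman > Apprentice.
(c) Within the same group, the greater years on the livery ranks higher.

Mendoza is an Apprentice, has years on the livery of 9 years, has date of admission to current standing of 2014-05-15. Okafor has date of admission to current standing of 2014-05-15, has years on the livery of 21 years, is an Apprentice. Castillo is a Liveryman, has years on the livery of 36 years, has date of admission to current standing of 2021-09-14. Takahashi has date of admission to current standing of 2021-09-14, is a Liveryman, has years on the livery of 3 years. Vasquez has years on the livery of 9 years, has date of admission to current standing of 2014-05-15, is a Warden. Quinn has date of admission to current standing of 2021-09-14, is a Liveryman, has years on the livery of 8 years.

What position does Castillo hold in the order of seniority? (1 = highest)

By date of admission to current standing (later first): Castillo, Quinn and Takahashi (each 2021-09-14); then Vasquez, Okafor and Mendoza (each 2014-05-15).
Castillo, Quinn and Takahashi are each Liveryman, so the next rule applies.
Among Castillo, Quinn and Takahashi, by years on the livery (higher first): Castillo (36 years) before Quinn (8 years) before Takahashi (3 years).
Among Vasquez, Okafor and Mendoza, by standing in the guild: Vasquez (Warden) before Okafor and Mendoza (Apprentice).
Among Okafor and Mendoza, by years on the livery (higher first): Okafor (21 years) before Mendoza (9 years).
Order: Castillo, Quinn, Takahashi, Vasquez, Okafor, Mendoza. So position 1.

1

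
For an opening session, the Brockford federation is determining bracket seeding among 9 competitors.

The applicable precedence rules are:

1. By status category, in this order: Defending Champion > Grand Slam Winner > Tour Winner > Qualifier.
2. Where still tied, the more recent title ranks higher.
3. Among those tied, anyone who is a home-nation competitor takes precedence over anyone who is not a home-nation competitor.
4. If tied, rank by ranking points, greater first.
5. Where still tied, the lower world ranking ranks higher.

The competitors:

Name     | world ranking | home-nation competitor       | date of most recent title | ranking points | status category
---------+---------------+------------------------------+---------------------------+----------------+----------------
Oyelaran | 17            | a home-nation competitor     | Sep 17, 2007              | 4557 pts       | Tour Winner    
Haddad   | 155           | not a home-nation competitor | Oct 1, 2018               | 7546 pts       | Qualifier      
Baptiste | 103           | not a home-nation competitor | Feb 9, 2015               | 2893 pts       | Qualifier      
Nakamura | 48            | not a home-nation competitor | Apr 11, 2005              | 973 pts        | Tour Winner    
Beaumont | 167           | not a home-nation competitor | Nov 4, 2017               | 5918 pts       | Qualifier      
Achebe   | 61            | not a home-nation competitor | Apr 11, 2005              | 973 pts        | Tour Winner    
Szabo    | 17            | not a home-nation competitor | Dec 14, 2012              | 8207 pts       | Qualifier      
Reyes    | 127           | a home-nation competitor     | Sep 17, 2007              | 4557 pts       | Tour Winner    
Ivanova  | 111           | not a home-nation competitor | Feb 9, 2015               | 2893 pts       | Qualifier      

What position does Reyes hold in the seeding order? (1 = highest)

By status category: Oyelaran, Reyes, Nakamura and Achebe (Tour Winner); then Haddad, Beaumont, Baptiste, Ivanova and Szabo (Qualifier).
Among Oyelaran, Reyes, Nakamura and Achebe, by date of most recent title (later first): Oyelaran and Reyes (Sep 17, 2007) before Nakamura and Achebe (Apr 11, 2005).
Oyelaran and Reyes are each a home-nation competitor, so the next rule applies.
Oyelaran and Reyes both have ranking points 4557 pts, so the next rule applies.
Among Oyelaran and Reyes, by world ranking (lower first): Oyelaran (17) before Reyes (127).
Nakamura and Achebe are each not a home-nation competitor, so the next rule applies.
Nakamura and Achebe both have ranking points 973 pts, so the next rule applies.
Among Nakamura and Achebe, by world ranking (lower first): Nakamura (48) before Achebe (61).
Among Haddad, Beaumont, Baptiste, Ivanova and Szabo, by date of most recent title (later first): Haddad (Oct 1, 2018) before Beaumont (Nov 4, 2017) before Baptiste and Ivanova (Feb 9, 2015) before Szabo (Dec 14, 2012).
Baptiste and Ivanova are each not a home-nation competitor, so the next rule applies.
Baptiste and Ivanova both have ranking points 2893 pts, so the next rule applies.
Among Baptiste and Ivanova, by world ranking (lower first): Baptiste (103) before Ivanova (111).
Order: Oyelaran, Reyes, Nakamura, Achebe, Haddad, Beaumont, Baptiste, Ivanova, Szabo. So position 2.

2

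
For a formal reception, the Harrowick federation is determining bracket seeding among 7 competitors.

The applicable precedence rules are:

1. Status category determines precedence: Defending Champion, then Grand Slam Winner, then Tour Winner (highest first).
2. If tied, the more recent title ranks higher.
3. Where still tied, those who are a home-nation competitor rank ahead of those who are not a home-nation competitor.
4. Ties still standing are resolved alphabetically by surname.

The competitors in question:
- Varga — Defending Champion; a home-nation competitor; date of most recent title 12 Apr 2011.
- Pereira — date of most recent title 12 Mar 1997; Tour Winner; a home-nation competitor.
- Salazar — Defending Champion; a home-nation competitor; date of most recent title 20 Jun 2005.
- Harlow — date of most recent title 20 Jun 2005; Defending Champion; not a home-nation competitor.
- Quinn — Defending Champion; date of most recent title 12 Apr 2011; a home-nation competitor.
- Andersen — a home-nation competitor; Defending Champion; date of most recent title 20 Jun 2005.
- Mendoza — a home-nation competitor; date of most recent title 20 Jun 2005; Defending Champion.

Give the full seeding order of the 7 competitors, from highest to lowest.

Quinn, Varga, Andersen, Mendoza, Salazar, Harlow, Pereira

By status category: Quinn, Varga, Andersen, Mendoza, Salazar and Harlow (Defending Champion); then Pereira (Tour Winner).
Among Quinn, Varga, Andersen, Mendoza, Salazar and Harlow, by date of most recent title (later first): Quinn and Varga (12 Apr 2011) before Andersen, Mendoza, Salazar and Harlow (20 Jun 2005).
Quinn and Varga are each a home-nation competitor, so the next rule applies.
Among Quinn and Varga, alphabetically by surname: Quinn before Varga.
Among Andersen, Mendoza, Salazar and Harlow, a home-nation competitor before not a home-nation competitor: Andersen, Mendoza and Salazar (a home-nation competitor) before Harlow (not a home-nation competitor).
Among Andersen, Mendoza and Salazar, alphabetically by surname: Andersen before Mendoza before Salazar.
Full order: Quinn, Varga, Andersen, Mendoza, Salazar, Harlow, Pereira.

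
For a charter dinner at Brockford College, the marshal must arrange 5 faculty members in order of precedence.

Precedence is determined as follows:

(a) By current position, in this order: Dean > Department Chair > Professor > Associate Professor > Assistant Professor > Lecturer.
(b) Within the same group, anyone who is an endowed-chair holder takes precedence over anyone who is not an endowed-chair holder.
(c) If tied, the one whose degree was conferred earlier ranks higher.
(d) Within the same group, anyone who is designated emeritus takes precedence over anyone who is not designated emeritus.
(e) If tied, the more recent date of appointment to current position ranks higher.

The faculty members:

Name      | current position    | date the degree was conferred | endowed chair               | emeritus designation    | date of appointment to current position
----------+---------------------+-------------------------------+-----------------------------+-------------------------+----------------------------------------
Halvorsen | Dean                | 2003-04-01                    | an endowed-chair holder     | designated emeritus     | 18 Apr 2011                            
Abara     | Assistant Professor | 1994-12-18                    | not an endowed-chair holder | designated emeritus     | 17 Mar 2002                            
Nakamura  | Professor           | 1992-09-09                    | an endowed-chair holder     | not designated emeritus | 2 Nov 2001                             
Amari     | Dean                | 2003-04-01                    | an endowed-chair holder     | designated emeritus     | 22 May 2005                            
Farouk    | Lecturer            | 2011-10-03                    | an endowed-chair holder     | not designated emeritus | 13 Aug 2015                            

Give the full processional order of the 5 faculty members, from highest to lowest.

By current position: Halvorsen and Amari (Dean); then Nakamura (Professor); then Abara (Assistant Professor); then Farouk (Lecturer).
Halvorsen and Amari are each an endowed-chair holder, so the next rule applies.
Halvorsen and Amari both have date the degree was conferred 2003-04-01, so the next rule applies.
Halvorsen and Amari are each designated emeritus, so the next rule applies.
Among Halvorsen and Amari, by date of appointment to current position (later first): Halvorsen (18 Apr 2011) before Amari (22 May 2005).
Full order: Halvorsen, Amari, Nakamura, Abara, Farouk.

Halvorsen, Amari, Nakamura, Abara, Farouk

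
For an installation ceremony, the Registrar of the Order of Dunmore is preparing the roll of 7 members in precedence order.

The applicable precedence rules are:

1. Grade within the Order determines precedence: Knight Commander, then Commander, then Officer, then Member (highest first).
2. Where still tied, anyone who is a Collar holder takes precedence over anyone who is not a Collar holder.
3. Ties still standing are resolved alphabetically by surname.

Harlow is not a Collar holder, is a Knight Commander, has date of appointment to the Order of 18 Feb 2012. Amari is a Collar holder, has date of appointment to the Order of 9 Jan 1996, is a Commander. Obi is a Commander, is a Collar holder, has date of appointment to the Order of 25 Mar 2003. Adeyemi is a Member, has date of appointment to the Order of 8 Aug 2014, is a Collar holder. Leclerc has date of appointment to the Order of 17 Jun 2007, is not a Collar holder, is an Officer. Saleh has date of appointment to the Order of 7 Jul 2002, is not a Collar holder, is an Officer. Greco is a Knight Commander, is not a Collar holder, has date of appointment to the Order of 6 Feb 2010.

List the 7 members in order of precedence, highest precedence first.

Greco, Harlow, Amari, Obi, Leclerc, Saleh, Adeyemi

By grade within the Order: Greco and Harlow (Knight Commander); then Amari and Obi (Commander); then Leclerc and Saleh (Officer); then Adeyemi (Member).
Greco and Harlow are each not a Collar holder, so the next rule applies.
Among Greco and Harlow, alphabetically by surname: Greco before Harlow.
Amari and Obi are each a Collar holder, so the next rule applies.
Among Amari and Obi, alphabetically by surname: Amari before Obi.
Leclerc and Saleh are each not a Collar holder, so the next rule applies.
Among Leclerc and Saleh, alphabetically by surname: Leclerc before Saleh.
Full order: Greco, Harlow, Amari, Obi, Leclerc, Saleh, Adeyemi.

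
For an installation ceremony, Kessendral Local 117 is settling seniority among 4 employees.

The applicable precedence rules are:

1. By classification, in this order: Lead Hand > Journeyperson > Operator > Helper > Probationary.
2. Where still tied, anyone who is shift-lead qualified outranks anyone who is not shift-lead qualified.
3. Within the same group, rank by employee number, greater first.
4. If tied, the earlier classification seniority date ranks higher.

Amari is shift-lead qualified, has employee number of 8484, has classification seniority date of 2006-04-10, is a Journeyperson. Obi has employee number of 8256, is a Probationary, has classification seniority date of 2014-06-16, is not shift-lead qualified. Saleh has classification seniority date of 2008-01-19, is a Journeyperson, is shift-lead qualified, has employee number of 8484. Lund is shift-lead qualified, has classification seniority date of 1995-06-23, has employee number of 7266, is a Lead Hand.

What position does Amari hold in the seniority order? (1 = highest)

2

By classification: Lund (Lead Hand); then Amari and Saleh (Journeyperson); then Obi (Probationary).
Amari and Saleh are each shift-lead qualified, so the next rule applies.
Amari and Saleh both have employee number 8484, so the next rule applies.
Among Amari and Saleh, by classification seniority date (earlier first): Amari (2006-04-10) before Saleh (2008-01-19).
Order: Lund, Amari, Saleh, Obi. So position 2.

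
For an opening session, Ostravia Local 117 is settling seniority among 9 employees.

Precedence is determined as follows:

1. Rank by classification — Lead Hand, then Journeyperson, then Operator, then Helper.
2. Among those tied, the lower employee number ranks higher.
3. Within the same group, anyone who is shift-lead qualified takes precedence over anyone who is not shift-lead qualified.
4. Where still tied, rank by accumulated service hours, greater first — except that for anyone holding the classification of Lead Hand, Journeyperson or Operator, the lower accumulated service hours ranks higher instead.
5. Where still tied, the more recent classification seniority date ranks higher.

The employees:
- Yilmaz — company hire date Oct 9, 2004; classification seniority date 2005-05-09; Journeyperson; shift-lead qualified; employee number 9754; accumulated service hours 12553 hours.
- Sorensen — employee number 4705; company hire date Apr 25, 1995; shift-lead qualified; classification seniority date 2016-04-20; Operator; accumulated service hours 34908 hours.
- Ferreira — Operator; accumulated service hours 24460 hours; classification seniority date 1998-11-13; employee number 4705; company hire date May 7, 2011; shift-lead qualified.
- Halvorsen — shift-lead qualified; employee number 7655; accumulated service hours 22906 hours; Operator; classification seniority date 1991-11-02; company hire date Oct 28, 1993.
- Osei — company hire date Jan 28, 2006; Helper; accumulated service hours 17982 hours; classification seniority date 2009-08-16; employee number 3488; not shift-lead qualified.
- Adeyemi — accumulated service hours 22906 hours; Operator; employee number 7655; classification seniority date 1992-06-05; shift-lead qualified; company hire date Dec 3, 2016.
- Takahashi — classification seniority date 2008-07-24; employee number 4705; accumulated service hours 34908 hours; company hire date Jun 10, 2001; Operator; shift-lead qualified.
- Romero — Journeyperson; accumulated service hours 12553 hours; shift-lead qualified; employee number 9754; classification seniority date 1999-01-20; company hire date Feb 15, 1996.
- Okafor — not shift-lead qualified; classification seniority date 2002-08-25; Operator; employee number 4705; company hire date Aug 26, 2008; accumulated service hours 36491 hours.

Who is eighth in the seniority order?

By classification: Yilmaz and Romero (Journeyperson); then Ferreira, Sorensen, Takahashi, Okafor, Adeyemi and Halvorsen (Operator); then Osei (Helper).
Yilmaz and Romero both have employee number 9754, so the next rule applies.
Yilmaz and Romero are each shift-lead qualified, so the next rule applies.
Yilmaz and Romero both have accumulated service hours 12553 hours, so the next rule applies.
Among Yilmaz and Romero, by classification seniority date (later first): Yilmaz (2005-05-09) before Romero (1999-01-20).
Among Ferreira, Sorensen, Takahashi, Okafor, Adeyemi and Halvorsen, by employee number (lower first): Ferreira, Sorensen, Takahashi and Okafor (4705) before Adeyemi and Halvorsen (7655).
Among Ferreira, Sorensen, Takahashi and Okafor, shift-lead qualified before not shift-lead qualified: Ferreira, Sorensen and Takahashi (shift-lead qualified) before Okafor (not shift-lead qualified).
Among Ferreira, Sorensen and Takahashi, by accumulated service hours (lower first) (reversed rule for this group): Ferreira (24460 hours) before Sorensen and Takahashi (34908 hours).
Among Sorensen and Takahashi, by classification seniority date (later first): Sorensen (2016-04-20) before Takahashi (2008-07-24).
Adeyemi and Halvorsen are each shift-lead qualified, so the next rule applies.
Adeyemi and Halvorsen both have accumulated service hours 22906 hours, so the next rule applies.
Among Adeyemi and Halvorsen, by classification seniority date (later first): Adeyemi (1992-06-05) before Halvorsen (1991-11-02).
Order: Yilmaz, Romero, Ferreira, Sorensen, Takahashi, Okafor, Adeyemi, Halvorsen, Osei.

Halvorsen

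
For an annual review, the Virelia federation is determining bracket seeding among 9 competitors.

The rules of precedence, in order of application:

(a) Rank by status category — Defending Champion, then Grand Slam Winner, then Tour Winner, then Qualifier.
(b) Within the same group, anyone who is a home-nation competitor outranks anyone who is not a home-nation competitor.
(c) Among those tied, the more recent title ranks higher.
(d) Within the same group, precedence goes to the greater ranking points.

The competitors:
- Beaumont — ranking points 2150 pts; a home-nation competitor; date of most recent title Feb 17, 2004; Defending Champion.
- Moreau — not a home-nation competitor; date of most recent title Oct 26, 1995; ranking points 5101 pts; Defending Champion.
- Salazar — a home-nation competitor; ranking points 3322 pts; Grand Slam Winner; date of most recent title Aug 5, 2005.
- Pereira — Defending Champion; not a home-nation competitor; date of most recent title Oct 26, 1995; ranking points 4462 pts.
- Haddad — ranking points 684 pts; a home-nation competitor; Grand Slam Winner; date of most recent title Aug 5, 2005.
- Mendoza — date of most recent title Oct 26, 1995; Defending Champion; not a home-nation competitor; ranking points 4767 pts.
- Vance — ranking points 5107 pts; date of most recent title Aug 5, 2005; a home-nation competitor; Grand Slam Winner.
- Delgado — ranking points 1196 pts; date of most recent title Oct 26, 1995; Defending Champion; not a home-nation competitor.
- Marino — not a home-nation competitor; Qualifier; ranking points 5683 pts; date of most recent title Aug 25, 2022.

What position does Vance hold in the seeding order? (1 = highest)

6

By status category: Beaumont, Moreau, Mendoza, Pereira and Delgado (Defending Champion); then Vance, Salazar and Haddad (Grand Slam Winner); then Marino (Qualifier).
Among Beaumont, Moreau, Mendoza, Pereira and Delgado, a home-nation competitor before not a home-nation competitor: Beaumont (a home-nation competitor) before Moreau, Mendoza, Pereira and Delgado (not a home-nation competitor).
Moreau, Mendoza, Pereira and Delgado all have date of most recent title Oct 26, 1995, so the next rule applies.
Among Moreau, Mendoza, Pereira and Delgado, by ranking points (higher first): Moreau (5101 pts) before Mendoza (4767 pts) before Pereira (4462 pts) before Delgado (1196 pts).
Vance, Salazar and Haddad are each a home-nation competitor, so the next rule applies.
Vance, Salazar and Haddad all have date of most recent title Aug 5, 2005, so the next rule applies.
Among Vance, Salazar and Haddad, by ranking points (higher first): Vance (5107 pts) before Salazar (3322 pts) before Haddad (684 pts).
Order: Beaumont, Moreau, Mendoza, Pereira, Delgado, Vance, Salazar, Haddad, Marino. So position 6.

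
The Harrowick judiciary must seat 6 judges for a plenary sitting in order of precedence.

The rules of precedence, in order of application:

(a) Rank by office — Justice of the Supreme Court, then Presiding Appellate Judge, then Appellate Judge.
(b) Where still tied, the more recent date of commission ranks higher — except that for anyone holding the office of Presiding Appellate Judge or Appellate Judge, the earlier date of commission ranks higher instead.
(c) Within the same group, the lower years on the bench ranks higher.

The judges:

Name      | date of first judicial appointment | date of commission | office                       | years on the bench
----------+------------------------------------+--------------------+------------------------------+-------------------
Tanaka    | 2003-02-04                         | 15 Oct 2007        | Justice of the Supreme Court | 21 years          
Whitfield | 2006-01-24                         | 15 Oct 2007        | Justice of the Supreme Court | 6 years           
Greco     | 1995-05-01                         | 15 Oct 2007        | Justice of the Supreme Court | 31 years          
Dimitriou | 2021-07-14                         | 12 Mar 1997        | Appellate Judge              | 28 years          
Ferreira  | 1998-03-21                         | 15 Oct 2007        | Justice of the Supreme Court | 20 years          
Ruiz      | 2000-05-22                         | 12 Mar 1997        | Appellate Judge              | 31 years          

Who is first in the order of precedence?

Whitfield

By office: Whitfield, Ferreira, Tanaka and Greco (Justice of the Supreme Court); then Dimitriou and Ruiz (Appellate Judge).
Whitfield, Ferreira, Tanaka and Greco all have date of commission 15 Oct 2007, so the next rule applies.
Among Whitfield, Ferreira, Tanaka and Greco, by years on the bench (lower first): Whitfield (6 years) before Ferreira (20 years) before Tanaka (21 years) before Greco (31 years).
Dimitriou and Ruiz both have date of commission 12 Mar 1997, so the next rule applies.
Among Dimitriou and Ruiz, by years on the bench (lower first): Dimitriou (28 years) before Ruiz (31 years).
Order: Whitfield, Ferreira, Tanaka, Greco, Dimitriou, Ruiz.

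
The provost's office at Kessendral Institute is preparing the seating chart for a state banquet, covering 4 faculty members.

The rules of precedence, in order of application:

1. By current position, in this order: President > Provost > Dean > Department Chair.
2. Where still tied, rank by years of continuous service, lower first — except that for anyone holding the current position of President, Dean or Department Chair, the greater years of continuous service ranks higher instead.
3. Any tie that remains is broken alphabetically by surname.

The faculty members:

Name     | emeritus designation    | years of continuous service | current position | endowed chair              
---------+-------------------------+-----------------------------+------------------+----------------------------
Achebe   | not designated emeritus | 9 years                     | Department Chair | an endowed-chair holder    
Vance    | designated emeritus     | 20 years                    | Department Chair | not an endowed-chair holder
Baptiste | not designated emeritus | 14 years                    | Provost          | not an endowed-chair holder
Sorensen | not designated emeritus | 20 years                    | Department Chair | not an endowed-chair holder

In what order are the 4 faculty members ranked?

By current position: Baptiste (Provost); then Sorensen, Vance and Achebe (Department Chair).
Among Sorensen, Vance and Achebe, by years of continuous service (higher first) (reversed rule for this group): Sorensen and Vance (20 years) before Achebe (9 years).
Among Sorensen and Vance, alphabetically by surname: Sorensen before Vance.
Full order: Baptiste, Sorensen, Vance, Achebe.

Baptiste, Sorensen, Vance, Achebe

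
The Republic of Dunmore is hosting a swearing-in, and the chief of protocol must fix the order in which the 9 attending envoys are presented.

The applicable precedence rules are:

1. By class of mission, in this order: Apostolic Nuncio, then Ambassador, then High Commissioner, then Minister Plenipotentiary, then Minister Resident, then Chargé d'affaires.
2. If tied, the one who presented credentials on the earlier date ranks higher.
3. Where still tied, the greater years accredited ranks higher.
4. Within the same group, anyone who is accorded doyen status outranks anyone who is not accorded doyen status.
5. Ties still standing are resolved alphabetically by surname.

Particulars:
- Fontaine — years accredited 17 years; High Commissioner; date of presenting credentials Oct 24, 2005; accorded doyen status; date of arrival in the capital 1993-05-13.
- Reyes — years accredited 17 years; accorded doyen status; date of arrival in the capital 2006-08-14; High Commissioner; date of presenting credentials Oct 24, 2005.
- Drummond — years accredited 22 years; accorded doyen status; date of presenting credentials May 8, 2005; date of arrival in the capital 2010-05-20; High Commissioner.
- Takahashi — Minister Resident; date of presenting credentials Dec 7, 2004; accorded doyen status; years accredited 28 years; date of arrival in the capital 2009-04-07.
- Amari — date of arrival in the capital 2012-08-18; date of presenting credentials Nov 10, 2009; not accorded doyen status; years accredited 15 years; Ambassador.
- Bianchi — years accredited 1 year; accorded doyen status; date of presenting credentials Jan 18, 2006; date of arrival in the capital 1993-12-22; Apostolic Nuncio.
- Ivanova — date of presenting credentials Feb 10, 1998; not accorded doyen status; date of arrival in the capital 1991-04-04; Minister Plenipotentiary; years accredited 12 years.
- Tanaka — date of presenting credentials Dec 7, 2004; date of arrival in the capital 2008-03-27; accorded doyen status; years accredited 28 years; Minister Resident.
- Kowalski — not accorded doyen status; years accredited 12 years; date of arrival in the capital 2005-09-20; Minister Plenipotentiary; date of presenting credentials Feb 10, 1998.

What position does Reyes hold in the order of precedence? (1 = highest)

By class of mission: Bianchi (Apostolic Nuncio); then Amari (Ambassador); then Drummond, Fontaine and Reyes (High Commissioner); then Ivanova and Kowalski (Minister Plenipotentiary); then Takahashi and Tanaka (Minister Resident).
Among Drummond, Fontaine and Reyes, by date of presenting credentials (earlier first): Drummond (May 8, 2005) before Fontaine and Reyes (Oct 24, 2005).
Fontaine and Reyes both have years accredited 17 years, so the next rule applies.
Fontaine and Reyes are each accorded doyen status, so the next rule applies.
Among Fontaine and Reyes, alphabetically by surname: Fontaine before Reyes.
Ivanova and Kowalski both have date of presenting credentials Feb 10, 1998, so the next rule applies.
Ivanova and Kowalski both have years accredited 12 years, so the next rule applies.
Ivanova and Kowalski are each not accorded doyen status, so the next rule applies.
Among Ivanova and Kowalski, alphabetically by surname: Ivanova before Kowalski.
Takahashi and Tanaka both have date of presenting credentials Dec 7, 2004, so the next rule applies.
Takahashi and Tanaka both have years accredited 28 years, so the next rule applies.
Takahashi and Tanaka are each accorded doyen status, so the next rule applies.
Among Takahashi and Tanaka, alphabetically by surname: Takahashi before Tanaka.
Order: Bianchi, Amari, Drummond, Fontaine, Reyes, Ivanova, Kowalski, Takahashi, Tanaka. So position 5.

5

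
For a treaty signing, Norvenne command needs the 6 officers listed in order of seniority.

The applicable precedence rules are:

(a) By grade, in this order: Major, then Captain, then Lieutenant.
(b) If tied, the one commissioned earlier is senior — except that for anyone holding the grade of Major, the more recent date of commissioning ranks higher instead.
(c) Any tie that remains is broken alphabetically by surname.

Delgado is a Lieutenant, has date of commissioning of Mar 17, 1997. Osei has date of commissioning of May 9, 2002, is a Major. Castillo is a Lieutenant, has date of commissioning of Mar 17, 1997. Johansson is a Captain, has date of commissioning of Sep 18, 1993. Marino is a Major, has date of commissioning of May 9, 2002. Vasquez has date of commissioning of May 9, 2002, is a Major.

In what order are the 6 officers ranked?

Marino, Osei, Vasquez, Johansson, Castillo, Delgado

By grade: Marino, Osei and Vasquez (Major); then Johansson (Captain); then Castillo and Delgado (Lieutenant).
Marino, Osei and Vasquez all have date of commissioning May 9, 2002, so the next rule applies.
Among Marino, Osei and Vasquez, alphabetically by surname: Marino before Osei before Vasquez.
Castillo and Delgado both have date of commissioning Mar 17, 1997, so the next rule applies.
Among Castillo and Delgado, alphabetically by surname: Castillo before Delgado.
Full order: Marino, Osei, Vasquez, Johansson, Castillo, Delgado.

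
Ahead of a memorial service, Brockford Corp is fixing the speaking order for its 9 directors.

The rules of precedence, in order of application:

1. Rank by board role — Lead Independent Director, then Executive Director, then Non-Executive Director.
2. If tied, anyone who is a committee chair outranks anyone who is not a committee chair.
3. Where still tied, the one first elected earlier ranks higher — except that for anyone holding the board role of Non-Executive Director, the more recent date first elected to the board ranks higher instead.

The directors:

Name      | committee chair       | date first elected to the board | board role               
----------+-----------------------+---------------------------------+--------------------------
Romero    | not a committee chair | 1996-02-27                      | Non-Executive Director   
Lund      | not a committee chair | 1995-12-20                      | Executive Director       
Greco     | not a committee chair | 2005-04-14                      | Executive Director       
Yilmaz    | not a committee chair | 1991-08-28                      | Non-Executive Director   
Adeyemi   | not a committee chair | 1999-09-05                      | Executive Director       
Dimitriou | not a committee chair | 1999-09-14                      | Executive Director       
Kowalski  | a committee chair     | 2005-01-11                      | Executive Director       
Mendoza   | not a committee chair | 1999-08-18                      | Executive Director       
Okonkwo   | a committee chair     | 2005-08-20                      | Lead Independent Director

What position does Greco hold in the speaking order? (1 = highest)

By board role: Okonkwo (Lead Independent Director); then Kowalski, Lund, Mendoza, Adeyemi, Dimitriou and Greco (Executive Director); then Romero and Yilmaz (Non-Executive Director).
Among Kowalski, Lund, Mendoza, Adeyemi, Dimitriou and Greco, a committee chair before not a committee chair: Kowalski (a committee chair) before Lund, Mendoza, Adeyemi, Dimitriou and Greco (not a committee chair).
Among Lund, Mendoza, Adeyemi, Dimitriou and Greco, by date first elected to the board (earlier first): Lund (1995-12-20) before Mendoza (1999-08-18) before Adeyemi (1999-09-05) before Dimitriou (1999-09-14) before Greco (2005-04-14).
Romero and Yilmaz are each not a committee chair, so the next rule applies.
Among Romero and Yilmaz, by date first elected to the board (later first) (reversed rule for this group): Romero (1996-02-27) before Yilmaz (1991-08-28).
Order: Okonkwo, Kowalski, Lund, Mendoza, Adeyemi, Dimitriou, Greco, Romero, Yilmaz. So position 7.

7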